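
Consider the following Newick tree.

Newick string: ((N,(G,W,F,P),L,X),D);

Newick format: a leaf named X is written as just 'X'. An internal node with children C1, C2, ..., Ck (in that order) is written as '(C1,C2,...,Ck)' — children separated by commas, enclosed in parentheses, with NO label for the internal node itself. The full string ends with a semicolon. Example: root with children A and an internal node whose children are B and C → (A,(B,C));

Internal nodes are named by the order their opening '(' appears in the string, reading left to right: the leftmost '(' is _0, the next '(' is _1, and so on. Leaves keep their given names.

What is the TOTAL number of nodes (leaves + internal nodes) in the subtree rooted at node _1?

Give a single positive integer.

Newick: ((N,(G,W,F,P),L,X),D);
Locate _1: it is the '(' at position 1 (the 2nd '(' reading left to right).
Query: subtree rooted at _1
_1: subtree_size = 1 + 8
  N: subtree_size = 1 + 0
  _2: subtree_size = 1 + 4
    G: subtree_size = 1 + 0
    W: subtree_size = 1 + 0
    F: subtree_size = 1 + 0
    P: subtree_size = 1 + 0
  L: subtree_size = 1 + 0
  X: subtree_size = 1 + 0
Total subtree size of _1: 9

Answer: 9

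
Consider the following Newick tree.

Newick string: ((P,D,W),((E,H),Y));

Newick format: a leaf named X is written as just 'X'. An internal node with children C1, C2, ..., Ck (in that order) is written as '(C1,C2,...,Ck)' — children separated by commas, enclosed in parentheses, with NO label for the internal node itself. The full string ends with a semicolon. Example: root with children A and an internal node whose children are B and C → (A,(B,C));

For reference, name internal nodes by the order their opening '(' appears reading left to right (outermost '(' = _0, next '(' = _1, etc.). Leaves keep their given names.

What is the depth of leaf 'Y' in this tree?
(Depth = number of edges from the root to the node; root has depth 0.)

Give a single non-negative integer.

Answer: 2

Derivation:
Newick: ((P,D,W),((E,H),Y));
Naming internals by '(' encounter order: outermost '(' = _0, next = _1, ...
Query node: Y
Path from root: _0 -> _2 -> Y
Depth of Y: 2 (number of edges from root)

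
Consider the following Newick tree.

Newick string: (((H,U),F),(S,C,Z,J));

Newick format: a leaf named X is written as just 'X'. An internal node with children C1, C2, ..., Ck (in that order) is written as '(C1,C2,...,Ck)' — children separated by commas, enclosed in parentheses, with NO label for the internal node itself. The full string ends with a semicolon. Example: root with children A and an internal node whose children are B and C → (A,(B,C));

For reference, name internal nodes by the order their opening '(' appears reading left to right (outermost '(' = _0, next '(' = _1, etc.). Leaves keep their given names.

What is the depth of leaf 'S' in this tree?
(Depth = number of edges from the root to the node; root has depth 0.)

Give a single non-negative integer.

Answer: 2

Derivation:
Newick: (((H,U),F),(S,C,Z,J));
Naming internals by '(' encounter order: outermost '(' = _0, next = _1, ...
Query node: S
Path from root: _0 -> _3 -> S
Depth of S: 2 (number of edges from root)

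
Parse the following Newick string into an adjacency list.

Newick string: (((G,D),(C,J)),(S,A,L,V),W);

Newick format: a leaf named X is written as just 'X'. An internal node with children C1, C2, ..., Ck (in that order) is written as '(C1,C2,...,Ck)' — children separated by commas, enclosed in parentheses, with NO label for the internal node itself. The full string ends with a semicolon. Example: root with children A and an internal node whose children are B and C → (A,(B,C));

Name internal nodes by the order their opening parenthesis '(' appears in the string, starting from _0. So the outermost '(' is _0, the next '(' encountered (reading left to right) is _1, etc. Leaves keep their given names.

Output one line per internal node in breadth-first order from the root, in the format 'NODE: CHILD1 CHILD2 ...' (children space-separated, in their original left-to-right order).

Answer: _0: _1 _4 W
_1: _2 _3
_4: S A L V
_2: G D
_3: C J

Derivation:
Input: (((G,D),(C,J)),(S,A,L,V),W);
Scanning left-to-right, naming '(' by encounter order:
  pos 0: '(' -> open internal node _0 (depth 1)
  pos 1: '(' -> open internal node _1 (depth 2)
  pos 2: '(' -> open internal node _2 (depth 3)
  pos 6: ')' -> close internal node _2 (now at depth 2)
  pos 8: '(' -> open internal node _3 (depth 3)
  pos 12: ')' -> close internal node _3 (now at depth 2)
  pos 13: ')' -> close internal node _1 (now at depth 1)
  pos 15: '(' -> open internal node _4 (depth 2)
  pos 23: ')' -> close internal node _4 (now at depth 1)
  pos 26: ')' -> close internal node _0 (now at depth 0)
Total internal nodes: 5
BFS adjacency from root:
  _0: _1 _4 W
  _1: _2 _3
  _4: S A L V
  _2: G D
  _3: C J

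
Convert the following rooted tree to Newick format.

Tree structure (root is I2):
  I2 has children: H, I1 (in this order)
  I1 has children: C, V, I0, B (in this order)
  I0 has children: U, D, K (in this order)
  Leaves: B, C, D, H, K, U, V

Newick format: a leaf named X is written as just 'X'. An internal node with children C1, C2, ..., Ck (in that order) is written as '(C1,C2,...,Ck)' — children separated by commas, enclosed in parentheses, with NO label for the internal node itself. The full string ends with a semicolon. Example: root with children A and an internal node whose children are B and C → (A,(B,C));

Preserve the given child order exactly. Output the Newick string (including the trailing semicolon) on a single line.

Answer: (H,(C,V,(U,D,K),B));

Derivation:
internal I2 with children ['H', 'I1']
  leaf 'H' → 'H'
  internal I1 with children ['C', 'V', 'I0', 'B']
    leaf 'C' → 'C'
    leaf 'V' → 'V'
    internal I0 with children ['U', 'D', 'K']
      leaf 'U' → 'U'
      leaf 'D' → 'D'
      leaf 'K' → 'K'
    → '(U,D,K)'
    leaf 'B' → 'B'
  → '(C,V,(U,D,K),B)'
→ '(H,(C,V,(U,D,K),B))'
Final: (H,(C,V,(U,D,K),B));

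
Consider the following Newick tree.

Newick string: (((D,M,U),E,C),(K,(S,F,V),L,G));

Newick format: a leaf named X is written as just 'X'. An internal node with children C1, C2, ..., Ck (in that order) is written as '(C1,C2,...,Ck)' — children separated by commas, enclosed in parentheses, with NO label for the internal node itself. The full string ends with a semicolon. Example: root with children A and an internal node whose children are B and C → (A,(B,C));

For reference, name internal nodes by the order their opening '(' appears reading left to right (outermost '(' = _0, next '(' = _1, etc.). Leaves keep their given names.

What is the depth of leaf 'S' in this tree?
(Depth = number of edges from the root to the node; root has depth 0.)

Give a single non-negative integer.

Newick: (((D,M,U),E,C),(K,(S,F,V),L,G));
Naming internals by '(' encounter order: outermost '(' = _0, next = _1, ...
Query node: S
Path from root: _0 -> _3 -> _4 -> S
Depth of S: 3 (number of edges from root)

Answer: 3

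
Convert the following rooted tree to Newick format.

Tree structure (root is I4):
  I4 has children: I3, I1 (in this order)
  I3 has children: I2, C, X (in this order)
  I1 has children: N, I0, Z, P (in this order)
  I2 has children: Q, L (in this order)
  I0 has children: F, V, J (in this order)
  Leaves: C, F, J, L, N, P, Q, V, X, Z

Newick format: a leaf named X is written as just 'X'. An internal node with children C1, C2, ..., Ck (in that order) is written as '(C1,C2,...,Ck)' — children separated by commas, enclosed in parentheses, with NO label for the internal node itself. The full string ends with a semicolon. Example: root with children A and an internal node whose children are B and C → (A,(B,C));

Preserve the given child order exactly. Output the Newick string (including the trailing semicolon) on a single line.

internal I4 with children ['I3', 'I1']
  internal I3 with children ['I2', 'C', 'X']
    internal I2 with children ['Q', 'L']
      leaf 'Q' → 'Q'
      leaf 'L' → 'L'
    → '(Q,L)'
    leaf 'C' → 'C'
    leaf 'X' → 'X'
  → '((Q,L),C,X)'
  internal I1 with children ['N', 'I0', 'Z', 'P']
    leaf 'N' → 'N'
    internal I0 with children ['F', 'V', 'J']
      leaf 'F' → 'F'
      leaf 'V' → 'V'
      leaf 'J' → 'J'
    → '(F,V,J)'
    leaf 'Z' → 'Z'
    leaf 'P' → 'P'
  → '(N,(F,V,J),Z,P)'
→ '(((Q,L),C,X),(N,(F,V,J),Z,P))'
Final: (((Q,L),C,X),(N,(F,V,J),Z,P));

Answer: (((Q,L),C,X),(N,(F,V,J),Z,P));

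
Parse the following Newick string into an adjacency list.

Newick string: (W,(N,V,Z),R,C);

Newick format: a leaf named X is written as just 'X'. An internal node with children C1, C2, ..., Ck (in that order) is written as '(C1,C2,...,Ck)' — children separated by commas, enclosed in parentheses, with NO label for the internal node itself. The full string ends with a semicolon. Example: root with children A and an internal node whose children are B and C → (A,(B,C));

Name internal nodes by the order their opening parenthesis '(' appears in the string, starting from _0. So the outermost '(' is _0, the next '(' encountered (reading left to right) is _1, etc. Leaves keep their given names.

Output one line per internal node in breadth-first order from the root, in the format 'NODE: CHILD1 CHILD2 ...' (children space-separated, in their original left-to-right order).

Answer: _0: W _1 R C
_1: N V Z

Derivation:
Input: (W,(N,V,Z),R,C);
Scanning left-to-right, naming '(' by encounter order:
  pos 0: '(' -> open internal node _0 (depth 1)
  pos 3: '(' -> open internal node _1 (depth 2)
  pos 9: ')' -> close internal node _1 (now at depth 1)
  pos 14: ')' -> close internal node _0 (now at depth 0)
Total internal nodes: 2
BFS adjacency from root:
  _0: W _1 R C
  _1: N V Z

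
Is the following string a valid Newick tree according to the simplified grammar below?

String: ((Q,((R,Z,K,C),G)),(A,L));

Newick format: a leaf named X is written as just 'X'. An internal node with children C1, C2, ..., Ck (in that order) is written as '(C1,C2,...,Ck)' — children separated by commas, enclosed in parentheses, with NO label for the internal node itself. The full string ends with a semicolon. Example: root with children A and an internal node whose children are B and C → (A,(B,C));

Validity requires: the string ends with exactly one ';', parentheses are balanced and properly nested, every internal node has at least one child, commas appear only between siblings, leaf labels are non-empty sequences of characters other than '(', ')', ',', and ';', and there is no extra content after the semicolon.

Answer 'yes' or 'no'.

Input: ((Q,((R,Z,K,C),G)),(A,L));
Paren balance: 5 '(' vs 5 ')' OK
Ends with single ';': True
Full parse: OK
Valid: True

Answer: yes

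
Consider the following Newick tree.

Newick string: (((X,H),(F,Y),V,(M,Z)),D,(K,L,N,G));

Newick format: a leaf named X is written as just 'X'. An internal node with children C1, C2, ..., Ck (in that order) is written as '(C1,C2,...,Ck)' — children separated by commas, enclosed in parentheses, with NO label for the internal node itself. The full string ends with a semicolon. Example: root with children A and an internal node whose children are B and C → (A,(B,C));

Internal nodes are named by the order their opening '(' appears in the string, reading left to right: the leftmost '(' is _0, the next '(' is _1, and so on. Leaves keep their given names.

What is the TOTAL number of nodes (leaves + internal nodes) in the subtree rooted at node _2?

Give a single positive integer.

Newick: (((X,H),(F,Y),V,(M,Z)),D,(K,L,N,G));
Locate _2: it is the '(' at position 2 (the 3rd '(' reading left to right).
Query: subtree rooted at _2
_2: subtree_size = 1 + 2
  X: subtree_size = 1 + 0
  H: subtree_size = 1 + 0
Total subtree size of _2: 3

Answer: 3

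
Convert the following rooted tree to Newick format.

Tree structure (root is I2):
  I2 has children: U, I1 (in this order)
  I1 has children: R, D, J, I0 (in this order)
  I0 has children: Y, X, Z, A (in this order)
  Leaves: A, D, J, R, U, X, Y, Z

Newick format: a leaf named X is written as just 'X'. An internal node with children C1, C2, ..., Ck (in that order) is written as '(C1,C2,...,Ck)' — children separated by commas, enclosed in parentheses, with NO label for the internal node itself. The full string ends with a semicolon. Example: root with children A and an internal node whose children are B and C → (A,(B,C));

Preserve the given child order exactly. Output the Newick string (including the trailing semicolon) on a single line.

internal I2 with children ['U', 'I1']
  leaf 'U' → 'U'
  internal I1 with children ['R', 'D', 'J', 'I0']
    leaf 'R' → 'R'
    leaf 'D' → 'D'
    leaf 'J' → 'J'
    internal I0 with children ['Y', 'X', 'Z', 'A']
      leaf 'Y' → 'Y'
      leaf 'X' → 'X'
      leaf 'Z' → 'Z'
      leaf 'A' → 'A'
    → '(Y,X,Z,A)'
  → '(R,D,J,(Y,X,Z,A))'
→ '(U,(R,D,J,(Y,X,Z,A)))'
Final: (U,(R,D,J,(Y,X,Z,A)));

Answer: (U,(R,D,J,(Y,X,Z,A)));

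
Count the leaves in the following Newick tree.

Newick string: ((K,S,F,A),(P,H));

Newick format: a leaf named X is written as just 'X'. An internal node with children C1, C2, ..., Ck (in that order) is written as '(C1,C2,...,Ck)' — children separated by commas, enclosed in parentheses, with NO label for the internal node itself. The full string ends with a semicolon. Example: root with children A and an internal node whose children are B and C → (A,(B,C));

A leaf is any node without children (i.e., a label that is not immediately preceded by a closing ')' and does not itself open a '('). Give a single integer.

Answer: 6

Derivation:
Newick: ((K,S,F,A),(P,H));
Scan left-to-right; a leaf is any maximal label run not followed by '(':
  pos 2: leaf 'K' → count = 1
  pos 4: leaf 'S' → count = 2
  pos 6: leaf 'F' → count = 3
  pos 8: leaf 'A' → count = 4
  pos 12: leaf 'P' → count = 5
  pos 14: leaf 'H' → count = 6
Total leaves: 6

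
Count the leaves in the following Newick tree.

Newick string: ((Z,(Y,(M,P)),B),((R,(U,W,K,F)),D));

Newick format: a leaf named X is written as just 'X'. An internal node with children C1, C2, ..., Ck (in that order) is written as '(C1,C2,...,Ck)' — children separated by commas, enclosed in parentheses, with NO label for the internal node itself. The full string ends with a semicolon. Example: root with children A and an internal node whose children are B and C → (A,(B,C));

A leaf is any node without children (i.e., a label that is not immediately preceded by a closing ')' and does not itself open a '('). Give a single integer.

Newick: ((Z,(Y,(M,P)),B),((R,(U,W,K,F)),D));
Scan left-to-right; a leaf is any maximal label run not followed by '(':
  pos 2: leaf 'Z' → count = 1
  pos 5: leaf 'Y' → count = 2
  pos 8: leaf 'M' → count = 3
  pos 10: leaf 'P' → count = 4
  pos 14: leaf 'B' → count = 5
  pos 19: leaf 'R' → count = 6
  pos 22: leaf 'U' → count = 7
  pos 24: leaf 'W' → count = 8
  pos 26: leaf 'K' → count = 9
  pos 28: leaf 'F' → count = 10
  pos 32: leaf 'D' → count = 11
Total leaves: 11

Answer: 11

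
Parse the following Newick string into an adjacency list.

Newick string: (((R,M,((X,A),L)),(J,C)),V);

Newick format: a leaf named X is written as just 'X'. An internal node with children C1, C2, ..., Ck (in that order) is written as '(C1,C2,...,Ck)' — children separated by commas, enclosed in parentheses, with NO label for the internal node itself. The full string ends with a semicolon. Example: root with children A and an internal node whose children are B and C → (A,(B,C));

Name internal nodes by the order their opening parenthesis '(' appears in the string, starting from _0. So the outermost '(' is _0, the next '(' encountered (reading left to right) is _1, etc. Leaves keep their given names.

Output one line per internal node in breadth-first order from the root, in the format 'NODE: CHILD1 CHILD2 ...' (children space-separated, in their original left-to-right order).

Input: (((R,M,((X,A),L)),(J,C)),V);
Scanning left-to-right, naming '(' by encounter order:
  pos 0: '(' -> open internal node _0 (depth 1)
  pos 1: '(' -> open internal node _1 (depth 2)
  pos 2: '(' -> open internal node _2 (depth 3)
  pos 7: '(' -> open internal node _3 (depth 4)
  pos 8: '(' -> open internal node _4 (depth 5)
  pos 12: ')' -> close internal node _4 (now at depth 4)
  pos 15: ')' -> close internal node _3 (now at depth 3)
  pos 16: ')' -> close internal node _2 (now at depth 2)
  pos 18: '(' -> open internal node _5 (depth 3)
  pos 22: ')' -> close internal node _5 (now at depth 2)
  pos 23: ')' -> close internal node _1 (now at depth 1)
  pos 26: ')' -> close internal node _0 (now at depth 0)
Total internal nodes: 6
BFS adjacency from root:
  _0: _1 V
  _1: _2 _5
  _2: R M _3
  _5: J C
  _3: _4 L
  _4: X A

Answer: _0: _1 V
_1: _2 _5
_2: R M _3
_5: J C
_3: _4 L
_4: X A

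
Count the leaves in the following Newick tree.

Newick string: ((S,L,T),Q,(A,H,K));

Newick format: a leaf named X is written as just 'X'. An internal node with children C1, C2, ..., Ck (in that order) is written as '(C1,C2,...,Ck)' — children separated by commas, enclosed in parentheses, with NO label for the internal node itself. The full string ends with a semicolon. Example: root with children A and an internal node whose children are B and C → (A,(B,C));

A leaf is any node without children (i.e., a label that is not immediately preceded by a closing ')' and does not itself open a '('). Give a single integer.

Newick: ((S,L,T),Q,(A,H,K));
Scan left-to-right; a leaf is any maximal label run not followed by '(':
  pos 2: leaf 'S' → count = 1
  pos 4: leaf 'L' → count = 2
  pos 6: leaf 'T' → count = 3
  pos 9: leaf 'Q' → count = 4
  pos 12: leaf 'A' → count = 5
  pos 14: leaf 'H' → count = 6
  pos 16: leaf 'K' → count = 7
Total leaves: 7

Answer: 7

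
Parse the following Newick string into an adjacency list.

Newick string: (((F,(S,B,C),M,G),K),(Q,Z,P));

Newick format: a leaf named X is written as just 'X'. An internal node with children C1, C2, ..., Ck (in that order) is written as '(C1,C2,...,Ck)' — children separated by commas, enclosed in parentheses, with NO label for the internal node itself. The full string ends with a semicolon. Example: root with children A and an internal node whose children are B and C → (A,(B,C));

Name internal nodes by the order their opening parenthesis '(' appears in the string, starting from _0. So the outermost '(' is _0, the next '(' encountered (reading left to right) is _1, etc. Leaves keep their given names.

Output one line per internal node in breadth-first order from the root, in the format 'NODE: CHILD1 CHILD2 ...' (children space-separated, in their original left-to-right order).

Input: (((F,(S,B,C),M,G),K),(Q,Z,P));
Scanning left-to-right, naming '(' by encounter order:
  pos 0: '(' -> open internal node _0 (depth 1)
  pos 1: '(' -> open internal node _1 (depth 2)
  pos 2: '(' -> open internal node _2 (depth 3)
  pos 5: '(' -> open internal node _3 (depth 4)
  pos 11: ')' -> close internal node _3 (now at depth 3)
  pos 16: ')' -> close internal node _2 (now at depth 2)
  pos 19: ')' -> close internal node _1 (now at depth 1)
  pos 21: '(' -> open internal node _4 (depth 2)
  pos 27: ')' -> close internal node _4 (now at depth 1)
  pos 28: ')' -> close internal node _0 (now at depth 0)
Total internal nodes: 5
BFS adjacency from root:
  _0: _1 _4
  _1: _2 K
  _4: Q Z P
  _2: F _3 M G
  _3: S B C

Answer: _0: _1 _4
_1: _2 K
_4: Q Z P
_2: F _3 M G
_3: S B C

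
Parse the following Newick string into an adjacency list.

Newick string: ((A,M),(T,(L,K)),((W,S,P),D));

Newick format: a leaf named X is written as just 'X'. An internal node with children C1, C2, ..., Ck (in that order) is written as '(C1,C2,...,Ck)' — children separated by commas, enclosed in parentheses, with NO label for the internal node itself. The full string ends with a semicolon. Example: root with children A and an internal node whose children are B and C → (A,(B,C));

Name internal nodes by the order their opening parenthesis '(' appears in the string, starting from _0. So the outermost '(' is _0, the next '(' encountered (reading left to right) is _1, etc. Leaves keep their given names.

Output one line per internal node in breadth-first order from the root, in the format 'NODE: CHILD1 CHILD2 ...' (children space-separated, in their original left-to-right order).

Input: ((A,M),(T,(L,K)),((W,S,P),D));
Scanning left-to-right, naming '(' by encounter order:
  pos 0: '(' -> open internal node _0 (depth 1)
  pos 1: '(' -> open internal node _1 (depth 2)
  pos 5: ')' -> close internal node _1 (now at depth 1)
  pos 7: '(' -> open internal node _2 (depth 2)
  pos 10: '(' -> open internal node _3 (depth 3)
  pos 14: ')' -> close internal node _3 (now at depth 2)
  pos 15: ')' -> close internal node _2 (now at depth 1)
  pos 17: '(' -> open internal node _4 (depth 2)
  pos 18: '(' -> open internal node _5 (depth 3)
  pos 24: ')' -> close internal node _5 (now at depth 2)
  pos 27: ')' -> close internal node _4 (now at depth 1)
  pos 28: ')' -> close internal node _0 (now at depth 0)
Total internal nodes: 6
BFS adjacency from root:
  _0: _1 _2 _4
  _1: A M
  _2: T _3
  _4: _5 D
  _3: L K
  _5: W S P

Answer: _0: _1 _2 _4
_1: A M
_2: T _3
_4: _5 D
_3: L K
_5: W S P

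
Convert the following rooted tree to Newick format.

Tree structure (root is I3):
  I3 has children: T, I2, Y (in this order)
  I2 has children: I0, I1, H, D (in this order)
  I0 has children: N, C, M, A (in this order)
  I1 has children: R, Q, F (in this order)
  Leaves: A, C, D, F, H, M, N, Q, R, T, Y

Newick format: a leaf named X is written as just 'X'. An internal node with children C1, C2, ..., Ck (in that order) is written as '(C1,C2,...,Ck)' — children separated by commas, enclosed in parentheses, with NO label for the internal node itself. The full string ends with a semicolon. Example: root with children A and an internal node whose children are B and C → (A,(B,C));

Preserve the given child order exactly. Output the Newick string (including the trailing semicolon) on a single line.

Answer: (T,((N,C,M,A),(R,Q,F),H,D),Y);

Derivation:
internal I3 with children ['T', 'I2', 'Y']
  leaf 'T' → 'T'
  internal I2 with children ['I0', 'I1', 'H', 'D']
    internal I0 with children ['N', 'C', 'M', 'A']
      leaf 'N' → 'N'
      leaf 'C' → 'C'
      leaf 'M' → 'M'
      leaf 'A' → 'A'
    → '(N,C,M,A)'
    internal I1 with children ['R', 'Q', 'F']
      leaf 'R' → 'R'
      leaf 'Q' → 'Q'
      leaf 'F' → 'F'
    → '(R,Q,F)'
    leaf 'H' → 'H'
    leaf 'D' → 'D'
  → '((N,C,M,A),(R,Q,F),H,D)'
  leaf 'Y' → 'Y'
→ '(T,((N,C,M,A),(R,Q,F),H,D),Y)'
Final: (T,((N,C,M,A),(R,Q,F),H,D),Y);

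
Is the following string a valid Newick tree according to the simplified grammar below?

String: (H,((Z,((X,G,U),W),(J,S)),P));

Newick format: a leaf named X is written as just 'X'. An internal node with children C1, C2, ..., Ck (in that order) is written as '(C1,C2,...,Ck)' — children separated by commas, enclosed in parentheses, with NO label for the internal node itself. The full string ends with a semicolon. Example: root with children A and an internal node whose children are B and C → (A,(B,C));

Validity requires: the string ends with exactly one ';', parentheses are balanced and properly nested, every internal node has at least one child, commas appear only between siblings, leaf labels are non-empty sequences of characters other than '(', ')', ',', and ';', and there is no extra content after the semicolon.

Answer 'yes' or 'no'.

Answer: yes

Derivation:
Input: (H,((Z,((X,G,U),W),(J,S)),P));
Paren balance: 6 '(' vs 6 ')' OK
Ends with single ';': True
Full parse: OK
Valid: True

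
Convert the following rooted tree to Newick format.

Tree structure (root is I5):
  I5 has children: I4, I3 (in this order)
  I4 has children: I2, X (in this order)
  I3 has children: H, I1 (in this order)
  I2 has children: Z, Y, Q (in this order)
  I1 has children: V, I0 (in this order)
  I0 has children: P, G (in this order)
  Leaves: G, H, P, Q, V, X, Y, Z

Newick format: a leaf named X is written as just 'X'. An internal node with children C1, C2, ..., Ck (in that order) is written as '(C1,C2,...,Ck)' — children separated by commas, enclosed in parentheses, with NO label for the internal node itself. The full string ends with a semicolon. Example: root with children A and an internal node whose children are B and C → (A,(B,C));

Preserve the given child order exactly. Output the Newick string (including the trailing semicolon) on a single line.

internal I5 with children ['I4', 'I3']
  internal I4 with children ['I2', 'X']
    internal I2 with children ['Z', 'Y', 'Q']
      leaf 'Z' → 'Z'
      leaf 'Y' → 'Y'
      leaf 'Q' → 'Q'
    → '(Z,Y,Q)'
    leaf 'X' → 'X'
  → '((Z,Y,Q),X)'
  internal I3 with children ['H', 'I1']
    leaf 'H' → 'H'
    internal I1 with children ['V', 'I0']
      leaf 'V' → 'V'
      internal I0 with children ['P', 'G']
        leaf 'P' → 'P'
        leaf 'G' → 'G'
      → '(P,G)'
    → '(V,(P,G))'
  → '(H,(V,(P,G)))'
→ '(((Z,Y,Q),X),(H,(V,(P,G))))'
Final: (((Z,Y,Q),X),(H,(V,(P,G))));

Answer: (((Z,Y,Q),X),(H,(V,(P,G))));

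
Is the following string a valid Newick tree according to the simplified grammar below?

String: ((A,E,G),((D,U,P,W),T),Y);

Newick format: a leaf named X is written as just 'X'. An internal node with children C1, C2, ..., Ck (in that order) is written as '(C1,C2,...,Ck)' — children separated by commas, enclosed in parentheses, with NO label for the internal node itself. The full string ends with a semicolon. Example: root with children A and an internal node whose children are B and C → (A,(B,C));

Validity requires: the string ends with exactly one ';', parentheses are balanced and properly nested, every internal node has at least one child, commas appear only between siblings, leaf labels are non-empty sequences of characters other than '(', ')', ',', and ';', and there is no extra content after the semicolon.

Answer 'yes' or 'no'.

Answer: yes

Derivation:
Input: ((A,E,G),((D,U,P,W),T),Y);
Paren balance: 4 '(' vs 4 ')' OK
Ends with single ';': True
Full parse: OK
Valid: True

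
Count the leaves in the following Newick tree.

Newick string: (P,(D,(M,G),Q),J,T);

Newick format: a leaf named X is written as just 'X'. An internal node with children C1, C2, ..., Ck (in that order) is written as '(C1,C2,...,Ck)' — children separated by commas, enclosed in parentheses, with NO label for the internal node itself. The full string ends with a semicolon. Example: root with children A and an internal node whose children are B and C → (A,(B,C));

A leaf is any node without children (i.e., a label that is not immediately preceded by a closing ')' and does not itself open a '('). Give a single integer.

Answer: 7

Derivation:
Newick: (P,(D,(M,G),Q),J,T);
Scan left-to-right; a leaf is any maximal label run not followed by '(':
  pos 1: leaf 'P' → count = 1
  pos 4: leaf 'D' → count = 2
  pos 7: leaf 'M' → count = 3
  pos 9: leaf 'G' → count = 4
  pos 12: leaf 'Q' → count = 5
  pos 15: leaf 'J' → count = 6
  pos 17: leaf 'T' → count = 7
Total leaves: 7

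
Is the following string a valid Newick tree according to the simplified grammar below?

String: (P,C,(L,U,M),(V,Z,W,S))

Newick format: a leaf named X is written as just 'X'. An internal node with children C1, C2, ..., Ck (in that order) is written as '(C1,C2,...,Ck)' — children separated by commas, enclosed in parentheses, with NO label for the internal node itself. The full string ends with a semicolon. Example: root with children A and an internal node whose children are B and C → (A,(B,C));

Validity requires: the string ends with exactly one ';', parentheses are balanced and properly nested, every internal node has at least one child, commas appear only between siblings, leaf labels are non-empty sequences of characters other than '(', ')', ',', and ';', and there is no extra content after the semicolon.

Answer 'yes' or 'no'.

Input: (P,C,(L,U,M),(V,Z,W,S))
Paren balance: 3 '(' vs 3 ')' OK
Ends with single ';': False
Full parse: FAILS (must end with ;)
Valid: False

Answer: no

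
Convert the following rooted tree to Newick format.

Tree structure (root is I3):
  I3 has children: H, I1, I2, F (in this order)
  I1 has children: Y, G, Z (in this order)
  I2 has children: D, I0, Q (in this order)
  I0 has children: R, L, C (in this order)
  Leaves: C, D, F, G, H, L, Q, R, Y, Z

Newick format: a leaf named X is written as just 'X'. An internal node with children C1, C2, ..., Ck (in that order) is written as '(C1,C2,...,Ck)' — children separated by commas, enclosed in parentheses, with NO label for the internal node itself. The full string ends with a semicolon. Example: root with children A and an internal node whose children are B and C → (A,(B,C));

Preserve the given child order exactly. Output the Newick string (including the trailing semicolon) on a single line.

internal I3 with children ['H', 'I1', 'I2', 'F']
  leaf 'H' → 'H'
  internal I1 with children ['Y', 'G', 'Z']
    leaf 'Y' → 'Y'
    leaf 'G' → 'G'
    leaf 'Z' → 'Z'
  → '(Y,G,Z)'
  internal I2 with children ['D', 'I0', 'Q']
    leaf 'D' → 'D'
    internal I0 with children ['R', 'L', 'C']
      leaf 'R' → 'R'
      leaf 'L' → 'L'
      leaf 'C' → 'C'
    → '(R,L,C)'
    leaf 'Q' → 'Q'
  → '(D,(R,L,C),Q)'
  leaf 'F' → 'F'
→ '(H,(Y,G,Z),(D,(R,L,C),Q),F)'
Final: (H,(Y,G,Z),(D,(R,L,C),Q),F);

Answer: (H,(Y,G,Z),(D,(R,L,C),Q),F);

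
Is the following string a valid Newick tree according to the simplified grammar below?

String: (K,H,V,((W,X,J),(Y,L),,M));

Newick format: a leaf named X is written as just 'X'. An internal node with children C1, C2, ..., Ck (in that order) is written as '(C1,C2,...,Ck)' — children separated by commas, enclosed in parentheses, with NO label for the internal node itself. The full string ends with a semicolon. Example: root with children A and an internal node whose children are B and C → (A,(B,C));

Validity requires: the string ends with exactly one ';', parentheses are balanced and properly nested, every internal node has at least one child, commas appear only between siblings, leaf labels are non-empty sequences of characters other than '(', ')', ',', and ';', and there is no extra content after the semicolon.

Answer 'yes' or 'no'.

Input: (K,H,V,((W,X,J),(Y,L),,M));
Paren balance: 4 '(' vs 4 ')' OK
Ends with single ';': True
Full parse: FAILS (empty leaf label at pos 22)
Valid: False

Answer: no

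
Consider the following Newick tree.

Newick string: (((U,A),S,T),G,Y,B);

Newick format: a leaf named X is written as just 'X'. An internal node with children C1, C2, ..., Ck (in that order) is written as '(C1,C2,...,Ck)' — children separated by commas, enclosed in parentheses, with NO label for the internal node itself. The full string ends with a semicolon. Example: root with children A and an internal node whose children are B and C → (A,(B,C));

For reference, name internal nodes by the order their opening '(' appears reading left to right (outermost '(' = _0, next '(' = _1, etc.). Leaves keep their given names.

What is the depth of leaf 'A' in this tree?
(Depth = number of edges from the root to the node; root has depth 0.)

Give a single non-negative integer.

Answer: 3

Derivation:
Newick: (((U,A),S,T),G,Y,B);
Naming internals by '(' encounter order: outermost '(' = _0, next = _1, ...
Query node: A
Path from root: _0 -> _1 -> _2 -> A
Depth of A: 3 (number of edges from root)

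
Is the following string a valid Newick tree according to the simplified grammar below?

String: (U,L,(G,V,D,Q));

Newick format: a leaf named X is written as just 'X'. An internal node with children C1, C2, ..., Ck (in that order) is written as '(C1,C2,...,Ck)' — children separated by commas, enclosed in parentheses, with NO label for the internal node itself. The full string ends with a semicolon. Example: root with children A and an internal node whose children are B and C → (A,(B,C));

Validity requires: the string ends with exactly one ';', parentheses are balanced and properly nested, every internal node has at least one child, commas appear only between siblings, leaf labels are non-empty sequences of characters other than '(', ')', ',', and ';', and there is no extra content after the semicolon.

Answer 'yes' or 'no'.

Input: (U,L,(G,V,D,Q));
Paren balance: 2 '(' vs 2 ')' OK
Ends with single ';': True
Full parse: OK
Valid: True

Answer: yes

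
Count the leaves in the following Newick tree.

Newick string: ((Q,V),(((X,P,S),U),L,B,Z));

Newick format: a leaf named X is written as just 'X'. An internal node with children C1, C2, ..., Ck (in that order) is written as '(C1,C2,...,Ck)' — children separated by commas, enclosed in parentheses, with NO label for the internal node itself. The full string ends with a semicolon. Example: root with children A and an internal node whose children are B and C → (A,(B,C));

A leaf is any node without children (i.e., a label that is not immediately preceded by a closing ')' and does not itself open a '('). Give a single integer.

Newick: ((Q,V),(((X,P,S),U),L,B,Z));
Scan left-to-right; a leaf is any maximal label run not followed by '(':
  pos 2: leaf 'Q' → count = 1
  pos 4: leaf 'V' → count = 2
  pos 10: leaf 'X' → count = 3
  pos 12: leaf 'P' → count = 4
  pos 14: leaf 'S' → count = 5
  pos 17: leaf 'U' → count = 6
  pos 20: leaf 'L' → count = 7
  pos 22: leaf 'B' → count = 8
  pos 24: leaf 'Z' → count = 9
Total leaves: 9

Answer: 9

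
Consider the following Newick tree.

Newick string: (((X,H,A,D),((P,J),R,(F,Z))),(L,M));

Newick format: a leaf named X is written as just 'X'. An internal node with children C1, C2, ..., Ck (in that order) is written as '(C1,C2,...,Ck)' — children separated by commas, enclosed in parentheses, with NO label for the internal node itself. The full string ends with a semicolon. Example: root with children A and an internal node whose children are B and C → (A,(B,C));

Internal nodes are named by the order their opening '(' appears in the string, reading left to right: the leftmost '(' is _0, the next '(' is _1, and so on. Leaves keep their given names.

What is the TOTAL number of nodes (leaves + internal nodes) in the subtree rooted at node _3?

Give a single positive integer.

Answer: 8

Derivation:
Newick: (((X,H,A,D),((P,J),R,(F,Z))),(L,M));
Locate _3: it is the '(' at position 12 (the 4th '(' reading left to right).
Query: subtree rooted at _3
_3: subtree_size = 1 + 7
  _4: subtree_size = 1 + 2
    P: subtree_size = 1 + 0
    J: subtree_size = 1 + 0
  R: subtree_size = 1 + 0
  _5: subtree_size = 1 + 2
    F: subtree_size = 1 + 0
    Z: subtree_size = 1 + 0
Total subtree size of _3: 8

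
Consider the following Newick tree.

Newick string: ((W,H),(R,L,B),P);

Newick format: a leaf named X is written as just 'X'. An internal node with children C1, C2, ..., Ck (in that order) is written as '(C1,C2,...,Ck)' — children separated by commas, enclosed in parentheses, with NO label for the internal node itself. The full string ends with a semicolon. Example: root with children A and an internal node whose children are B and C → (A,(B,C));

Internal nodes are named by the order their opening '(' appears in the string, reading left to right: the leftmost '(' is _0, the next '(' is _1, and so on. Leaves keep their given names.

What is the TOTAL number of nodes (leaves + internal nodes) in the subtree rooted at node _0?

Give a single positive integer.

Newick: ((W,H),(R,L,B),P);
Locate _0: it is the '(' at position 0 (the 1st '(' reading left to right).
Query: subtree rooted at _0
_0: subtree_size = 1 + 8
  _1: subtree_size = 1 + 2
    W: subtree_size = 1 + 0
    H: subtree_size = 1 + 0
  _2: subtree_size = 1 + 3
    R: subtree_size = 1 + 0
    L: subtree_size = 1 + 0
    B: subtree_size = 1 + 0
  P: subtree_size = 1 + 0
Total subtree size of _0: 9

Answer: 9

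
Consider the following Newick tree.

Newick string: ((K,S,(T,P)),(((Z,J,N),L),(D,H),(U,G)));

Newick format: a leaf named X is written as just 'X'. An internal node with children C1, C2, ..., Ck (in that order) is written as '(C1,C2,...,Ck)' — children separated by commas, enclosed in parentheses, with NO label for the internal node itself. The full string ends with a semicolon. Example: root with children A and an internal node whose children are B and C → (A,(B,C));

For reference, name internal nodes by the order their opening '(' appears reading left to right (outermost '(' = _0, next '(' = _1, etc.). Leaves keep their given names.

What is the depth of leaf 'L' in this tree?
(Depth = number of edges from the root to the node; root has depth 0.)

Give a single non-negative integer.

Answer: 3

Derivation:
Newick: ((K,S,(T,P)),(((Z,J,N),L),(D,H),(U,G)));
Naming internals by '(' encounter order: outermost '(' = _0, next = _1, ...
Query node: L
Path from root: _0 -> _3 -> _4 -> L
Depth of L: 3 (number of edges from root)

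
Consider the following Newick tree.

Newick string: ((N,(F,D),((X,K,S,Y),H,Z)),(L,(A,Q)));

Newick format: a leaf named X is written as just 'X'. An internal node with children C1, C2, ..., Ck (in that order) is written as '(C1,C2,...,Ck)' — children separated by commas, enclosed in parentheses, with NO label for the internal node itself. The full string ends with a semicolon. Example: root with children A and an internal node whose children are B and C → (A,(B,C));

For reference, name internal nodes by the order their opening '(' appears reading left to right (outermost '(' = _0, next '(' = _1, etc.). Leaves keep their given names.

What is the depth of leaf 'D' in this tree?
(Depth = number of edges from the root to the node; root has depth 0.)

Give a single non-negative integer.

Answer: 3

Derivation:
Newick: ((N,(F,D),((X,K,S,Y),H,Z)),(L,(A,Q)));
Naming internals by '(' encounter order: outermost '(' = _0, next = _1, ...
Query node: D
Path from root: _0 -> _1 -> _2 -> D
Depth of D: 3 (number of edges from root)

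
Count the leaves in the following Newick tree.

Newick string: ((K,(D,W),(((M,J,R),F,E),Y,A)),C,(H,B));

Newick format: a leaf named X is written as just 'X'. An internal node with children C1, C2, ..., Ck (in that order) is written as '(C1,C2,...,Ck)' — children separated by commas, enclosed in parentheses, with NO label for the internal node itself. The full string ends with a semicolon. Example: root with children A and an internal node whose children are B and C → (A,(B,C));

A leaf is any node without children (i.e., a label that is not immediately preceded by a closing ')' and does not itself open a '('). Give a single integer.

Answer: 13

Derivation:
Newick: ((K,(D,W),(((M,J,R),F,E),Y,A)),C,(H,B));
Scan left-to-right; a leaf is any maximal label run not followed by '(':
  pos 2: leaf 'K' → count = 1
  pos 5: leaf 'D' → count = 2
  pos 7: leaf 'W' → count = 3
  pos 13: leaf 'M' → count = 4
  pos 15: leaf 'J' → count = 5
  pos 17: leaf 'R' → count = 6
  pos 20: leaf 'F' → count = 7
  pos 22: leaf 'E' → count = 8
  pos 25: leaf 'Y' → count = 9
  pos 27: leaf 'A' → count = 10
  pos 31: leaf 'C' → count = 11
  pos 34: leaf 'H' → count = 12
  pos 36: leaf 'B' → count = 13
Total leaves: 13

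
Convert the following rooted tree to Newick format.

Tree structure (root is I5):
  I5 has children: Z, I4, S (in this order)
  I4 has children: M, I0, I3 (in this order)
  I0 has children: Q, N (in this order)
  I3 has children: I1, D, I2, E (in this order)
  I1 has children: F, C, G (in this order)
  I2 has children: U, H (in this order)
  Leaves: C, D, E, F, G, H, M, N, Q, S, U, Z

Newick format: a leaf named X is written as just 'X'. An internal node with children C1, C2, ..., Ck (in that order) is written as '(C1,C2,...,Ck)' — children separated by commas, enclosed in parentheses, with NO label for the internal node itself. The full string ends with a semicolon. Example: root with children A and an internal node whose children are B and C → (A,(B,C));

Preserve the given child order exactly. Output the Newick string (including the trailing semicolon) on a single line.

internal I5 with children ['Z', 'I4', 'S']
  leaf 'Z' → 'Z'
  internal I4 with children ['M', 'I0', 'I3']
    leaf 'M' → 'M'
    internal I0 with children ['Q', 'N']
      leaf 'Q' → 'Q'
      leaf 'N' → 'N'
    → '(Q,N)'
    internal I3 with children ['I1', 'D', 'I2', 'E']
      internal I1 with children ['F', 'C', 'G']
        leaf 'F' → 'F'
        leaf 'C' → 'C'
        leaf 'G' → 'G'
      → '(F,C,G)'
      leaf 'D' → 'D'
      internal I2 with children ['U', 'H']
        leaf 'U' → 'U'
        leaf 'H' → 'H'
      → '(U,H)'
      leaf 'E' → 'E'
    → '((F,C,G),D,(U,H),E)'
  → '(M,(Q,N),((F,C,G),D,(U,H),E))'
  leaf 'S' → 'S'
→ '(Z,(M,(Q,N),((F,C,G),D,(U,H),E)),S)'
Final: (Z,(M,(Q,N),((F,C,G),D,(U,H),E)),S);

Answer: (Z,(M,(Q,N),((F,C,G),D,(U,H),E)),S);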